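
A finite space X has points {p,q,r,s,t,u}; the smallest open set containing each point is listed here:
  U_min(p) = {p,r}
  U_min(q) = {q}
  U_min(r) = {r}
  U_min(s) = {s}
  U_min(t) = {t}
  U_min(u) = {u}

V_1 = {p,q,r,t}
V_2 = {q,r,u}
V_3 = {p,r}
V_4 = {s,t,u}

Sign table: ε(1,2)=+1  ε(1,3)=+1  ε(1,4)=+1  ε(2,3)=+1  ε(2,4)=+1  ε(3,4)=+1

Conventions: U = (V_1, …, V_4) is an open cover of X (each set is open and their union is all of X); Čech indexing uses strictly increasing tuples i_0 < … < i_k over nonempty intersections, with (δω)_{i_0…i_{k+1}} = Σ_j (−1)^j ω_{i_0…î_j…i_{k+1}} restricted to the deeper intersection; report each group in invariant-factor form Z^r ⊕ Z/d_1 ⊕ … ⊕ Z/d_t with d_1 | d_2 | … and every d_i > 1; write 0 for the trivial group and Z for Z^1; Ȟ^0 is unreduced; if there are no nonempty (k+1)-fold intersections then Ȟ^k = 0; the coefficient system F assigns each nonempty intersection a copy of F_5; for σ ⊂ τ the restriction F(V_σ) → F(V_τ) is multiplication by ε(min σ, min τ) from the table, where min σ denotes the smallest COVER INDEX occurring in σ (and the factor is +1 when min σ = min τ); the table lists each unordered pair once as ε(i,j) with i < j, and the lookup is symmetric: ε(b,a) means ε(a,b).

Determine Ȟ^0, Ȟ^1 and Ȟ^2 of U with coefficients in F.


nonempty overlaps:
  V12={q,r} V13={p,r} V14={t} V23={r} V24={u}
  V123={r}
C dims 4,5,1; δ0: rk_F5 3; δ1: rk_F5 1
degree 0: 4−3−0 = 1 → Ȟ^0 ≅ Z/5
degree 1: 5−1−3 = 1 → Ȟ^1 ≅ Z/5
degree 2: 1−0−1 = 0 → Ȟ^2 ≅ 0

Ȟ^0 ≅ Z/5, Ȟ^1 ≅ Z/5 and Ȟ^2 ≅ 0


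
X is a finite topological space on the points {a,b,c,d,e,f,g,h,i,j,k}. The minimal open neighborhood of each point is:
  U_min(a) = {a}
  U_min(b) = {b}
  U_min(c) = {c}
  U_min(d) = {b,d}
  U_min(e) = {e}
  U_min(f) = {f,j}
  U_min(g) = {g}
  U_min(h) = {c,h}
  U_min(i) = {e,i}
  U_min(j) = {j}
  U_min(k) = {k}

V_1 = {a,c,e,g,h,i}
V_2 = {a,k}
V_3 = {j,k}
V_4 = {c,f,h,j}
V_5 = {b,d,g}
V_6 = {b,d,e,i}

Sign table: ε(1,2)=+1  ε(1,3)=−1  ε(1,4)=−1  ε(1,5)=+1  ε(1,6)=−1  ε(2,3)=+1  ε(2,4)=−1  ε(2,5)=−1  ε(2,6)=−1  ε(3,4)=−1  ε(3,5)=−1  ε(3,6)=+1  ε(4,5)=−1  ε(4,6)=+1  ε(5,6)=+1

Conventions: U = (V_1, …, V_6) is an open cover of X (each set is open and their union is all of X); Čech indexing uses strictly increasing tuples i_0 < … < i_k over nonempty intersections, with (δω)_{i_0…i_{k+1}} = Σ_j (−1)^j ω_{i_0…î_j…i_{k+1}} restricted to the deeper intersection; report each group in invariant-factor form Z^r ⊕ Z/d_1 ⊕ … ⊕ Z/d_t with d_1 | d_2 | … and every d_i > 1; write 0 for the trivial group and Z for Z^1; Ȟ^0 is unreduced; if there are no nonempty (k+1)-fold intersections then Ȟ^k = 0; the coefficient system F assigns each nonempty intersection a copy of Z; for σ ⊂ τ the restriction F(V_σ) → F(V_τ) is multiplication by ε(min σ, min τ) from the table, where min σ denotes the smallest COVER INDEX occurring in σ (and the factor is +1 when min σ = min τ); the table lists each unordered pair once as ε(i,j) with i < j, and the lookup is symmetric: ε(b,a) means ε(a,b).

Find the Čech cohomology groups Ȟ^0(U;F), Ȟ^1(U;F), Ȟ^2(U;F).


intersection data:
  V12={a} V14={c,h} V15={g} V16={e,i} V23={k} V34={j} V56={b,d}
C dims 6,7; δ0: rk 6, SNF 1^5·2
Ȟ^0 = (6 − 6) − 0 = 0, so Ȟ^0 ≅ 0
Ȟ^1 = (7 − 0) − 6 = 1 plus torsion [2], so Ȟ^1 ≅ Z ⊕ Z/2
Ȟ^2 = (0 − 0) − 0 = 0, so Ȟ^2 ≅ 0

Ȟ^0 = 0, Ȟ^1 = Z ⊕ Z/2 and Ȟ^2 = 0


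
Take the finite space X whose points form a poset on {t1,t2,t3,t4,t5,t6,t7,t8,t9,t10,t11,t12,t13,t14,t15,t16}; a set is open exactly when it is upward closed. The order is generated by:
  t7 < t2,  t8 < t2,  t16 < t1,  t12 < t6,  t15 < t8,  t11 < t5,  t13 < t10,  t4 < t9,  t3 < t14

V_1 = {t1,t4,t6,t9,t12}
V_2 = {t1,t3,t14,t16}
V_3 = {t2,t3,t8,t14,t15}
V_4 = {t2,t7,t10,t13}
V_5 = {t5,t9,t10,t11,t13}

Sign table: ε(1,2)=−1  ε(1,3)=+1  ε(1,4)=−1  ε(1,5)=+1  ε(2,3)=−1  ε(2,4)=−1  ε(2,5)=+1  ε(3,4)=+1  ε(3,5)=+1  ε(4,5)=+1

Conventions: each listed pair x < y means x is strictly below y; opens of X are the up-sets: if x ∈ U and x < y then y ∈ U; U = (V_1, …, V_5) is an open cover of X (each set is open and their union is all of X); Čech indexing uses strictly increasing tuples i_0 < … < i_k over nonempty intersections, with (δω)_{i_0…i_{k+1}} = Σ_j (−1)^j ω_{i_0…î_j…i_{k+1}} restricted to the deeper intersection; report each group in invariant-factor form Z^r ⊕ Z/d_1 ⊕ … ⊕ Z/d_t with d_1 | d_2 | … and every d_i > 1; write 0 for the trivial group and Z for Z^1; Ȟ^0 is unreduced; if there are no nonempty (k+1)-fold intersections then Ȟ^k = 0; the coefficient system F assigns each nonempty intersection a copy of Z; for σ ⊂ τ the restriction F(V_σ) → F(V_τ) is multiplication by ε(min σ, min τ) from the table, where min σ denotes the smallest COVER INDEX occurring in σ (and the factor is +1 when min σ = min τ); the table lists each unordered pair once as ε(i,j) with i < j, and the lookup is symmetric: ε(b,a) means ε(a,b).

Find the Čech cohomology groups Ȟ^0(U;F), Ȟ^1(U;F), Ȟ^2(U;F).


nonempty intersections:
  V12={t1} V15={t9} V23={t3,t14} V34={t2} V45={t10,t13}
C dims 5,5; δ0: rk 4, SNF 1^4
Ȟ^0: (5−4)−0=1 ⇒ Z
Ȟ^1: (5−0)−4=1 ⇒ Z
Ȟ^2: (0−0)−0=0 ⇒ 0

Ȟ^0 = Z, Ȟ^1 = Z, Ȟ^2 = 0


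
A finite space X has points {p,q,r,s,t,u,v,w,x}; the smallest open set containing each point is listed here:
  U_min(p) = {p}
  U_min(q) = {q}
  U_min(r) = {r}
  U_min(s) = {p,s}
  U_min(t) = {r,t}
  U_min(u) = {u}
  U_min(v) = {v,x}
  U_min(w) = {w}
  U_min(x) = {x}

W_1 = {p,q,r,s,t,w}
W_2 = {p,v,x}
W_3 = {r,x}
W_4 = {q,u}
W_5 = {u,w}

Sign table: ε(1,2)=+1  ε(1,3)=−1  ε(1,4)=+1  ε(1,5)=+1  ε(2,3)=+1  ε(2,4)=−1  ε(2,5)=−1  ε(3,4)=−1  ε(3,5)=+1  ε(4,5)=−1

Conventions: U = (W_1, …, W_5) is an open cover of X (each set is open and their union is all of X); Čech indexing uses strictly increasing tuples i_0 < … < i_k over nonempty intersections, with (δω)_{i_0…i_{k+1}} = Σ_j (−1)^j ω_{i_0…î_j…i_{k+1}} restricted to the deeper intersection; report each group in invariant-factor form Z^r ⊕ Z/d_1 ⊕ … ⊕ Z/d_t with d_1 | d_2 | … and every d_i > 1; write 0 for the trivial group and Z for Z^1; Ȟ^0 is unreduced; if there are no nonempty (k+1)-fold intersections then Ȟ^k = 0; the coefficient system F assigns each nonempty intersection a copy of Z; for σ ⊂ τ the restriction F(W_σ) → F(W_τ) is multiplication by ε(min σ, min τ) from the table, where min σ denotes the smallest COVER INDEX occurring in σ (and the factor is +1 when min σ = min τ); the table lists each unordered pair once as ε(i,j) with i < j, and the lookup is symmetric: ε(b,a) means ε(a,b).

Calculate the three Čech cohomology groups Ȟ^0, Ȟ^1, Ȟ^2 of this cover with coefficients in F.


cover nerve:
  W12={p} W13={r} W14={q} W15={w} W23={x} W45={u}
C dims 5,6; δ0: rk 5, SNF 1^4·2
Ȟ^0: (5−5)−0=0 ⇒ 0
Ȟ^1: (6−0)−5=1 plus torsion [2] ⇒ Z ⊕ Z/2
Ȟ^2: (0−0)−0=0 ⇒ 0

Ȟ^0 ≅ 0; Ȟ^1 ≅ Z ⊕ Z/2; Ȟ^2 ≅ 0


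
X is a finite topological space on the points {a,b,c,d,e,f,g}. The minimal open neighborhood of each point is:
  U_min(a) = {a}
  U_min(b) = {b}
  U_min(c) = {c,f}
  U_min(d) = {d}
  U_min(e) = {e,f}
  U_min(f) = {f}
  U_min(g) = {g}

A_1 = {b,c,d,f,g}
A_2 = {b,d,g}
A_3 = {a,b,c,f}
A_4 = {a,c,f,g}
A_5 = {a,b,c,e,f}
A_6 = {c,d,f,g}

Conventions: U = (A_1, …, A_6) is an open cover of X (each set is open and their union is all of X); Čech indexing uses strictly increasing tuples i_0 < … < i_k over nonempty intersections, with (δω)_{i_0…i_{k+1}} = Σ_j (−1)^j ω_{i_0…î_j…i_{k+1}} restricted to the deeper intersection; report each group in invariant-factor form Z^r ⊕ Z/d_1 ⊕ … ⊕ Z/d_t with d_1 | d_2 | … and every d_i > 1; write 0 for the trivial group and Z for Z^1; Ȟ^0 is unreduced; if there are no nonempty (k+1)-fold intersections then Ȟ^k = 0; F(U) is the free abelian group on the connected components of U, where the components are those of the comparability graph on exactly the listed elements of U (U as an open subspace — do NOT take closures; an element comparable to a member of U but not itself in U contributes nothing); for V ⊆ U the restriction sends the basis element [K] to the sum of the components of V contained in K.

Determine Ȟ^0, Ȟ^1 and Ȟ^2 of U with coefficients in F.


nerve of the cover:
  A12={b,d,g} A13={b,c,f} A14={c,f,g} A15={b,c,f} A16={c,d,f,g} A23={b} A24={g} A25={b} A26={d,g} A34={a,c,f} A35={a,b,c,f} A36={c,f} A45={a,c,f} A46={c,f,g} A56={c,f}
  A123={b} A124={g} A125={b} A126={d,g} A134={c,f} A135={b,c,f} A136={c,f} A145={c,f} A146={c,f,g} A156={c,f} A235={b} A246={g} A345={a,c,f} A346={c,f} A356={c,f} A456={c,f}
  A1235={b} A1246={g} A1345={c,f} A1346={c,f} A1356={c,f} A1456={c,f} A3456={c,f}
  A13456={c,f}
components per intersection:
  A1: {b} {c,f} {d} {g}
  A2: {b} {d} {g}
  A3: {a} {b} {c,f}
  A4: {a} {c,f} {g}
  A5: {a} {b} {c,e,f}
  A6: {c,f} {d} {g}
  A12: {b} {d} {g}
  A13: {b} {c,f}
  A14: {c,f} {g}
  A15: {b} {c,f}
  A16: {c,f} {d} {g}
  A23: {b}
  A24: {g}
  A25: {b}
  A26: {d} {g}
  A34: {a} {c,f}
  A35: {a} {b} {c,f}
  A36: {c,f}
  A45: {a} {c,f}
  A46: {c,f} {g}
  A56: {c,f}
  A123: {b}
  A124: {g}
  A125: {b}
  A126: {d} {g}
  A134: {c,f}
  A135: {b} {c,f}
  A136: {c,f}
  A145: {c,f}
  A146: {c,f} {g}
  A156: {c,f}
  A235: {b}
  A246: {g}
  A345: {a} {c,f}
  A346: {c,f}
  A356: {c,f}
  A456: {c,f}
  A1235: {b}
  A1246: {g}
  A1345: {c,f}
  A1346: {c,f}
  A1356: {c,f}
  A1456: {c,f}
  A3456: {c,f}
  A13456: {c,f}
C dims 19,28,20,7; δ0: rk 14, SNF 1^14; δ1: rk 14, SNF 1^14; δ2: rk 6, SNF 1^6
Ȟ^0 = (19 − 14) − 0 = 5, so Ȟ^0 ≅ Z^5
Ȟ^1 = (28 − 14) − 14 = 0, so Ȟ^1 ≅ 0
Ȟ^2 = (20 − 6) − 14 = 0, so Ȟ^2 ≅ 0

Ȟ^0(U;F) ≅ Z^5,  Ȟ^1(U;F) ≅ 0,  Ȟ^2(U;F) ≅ 0


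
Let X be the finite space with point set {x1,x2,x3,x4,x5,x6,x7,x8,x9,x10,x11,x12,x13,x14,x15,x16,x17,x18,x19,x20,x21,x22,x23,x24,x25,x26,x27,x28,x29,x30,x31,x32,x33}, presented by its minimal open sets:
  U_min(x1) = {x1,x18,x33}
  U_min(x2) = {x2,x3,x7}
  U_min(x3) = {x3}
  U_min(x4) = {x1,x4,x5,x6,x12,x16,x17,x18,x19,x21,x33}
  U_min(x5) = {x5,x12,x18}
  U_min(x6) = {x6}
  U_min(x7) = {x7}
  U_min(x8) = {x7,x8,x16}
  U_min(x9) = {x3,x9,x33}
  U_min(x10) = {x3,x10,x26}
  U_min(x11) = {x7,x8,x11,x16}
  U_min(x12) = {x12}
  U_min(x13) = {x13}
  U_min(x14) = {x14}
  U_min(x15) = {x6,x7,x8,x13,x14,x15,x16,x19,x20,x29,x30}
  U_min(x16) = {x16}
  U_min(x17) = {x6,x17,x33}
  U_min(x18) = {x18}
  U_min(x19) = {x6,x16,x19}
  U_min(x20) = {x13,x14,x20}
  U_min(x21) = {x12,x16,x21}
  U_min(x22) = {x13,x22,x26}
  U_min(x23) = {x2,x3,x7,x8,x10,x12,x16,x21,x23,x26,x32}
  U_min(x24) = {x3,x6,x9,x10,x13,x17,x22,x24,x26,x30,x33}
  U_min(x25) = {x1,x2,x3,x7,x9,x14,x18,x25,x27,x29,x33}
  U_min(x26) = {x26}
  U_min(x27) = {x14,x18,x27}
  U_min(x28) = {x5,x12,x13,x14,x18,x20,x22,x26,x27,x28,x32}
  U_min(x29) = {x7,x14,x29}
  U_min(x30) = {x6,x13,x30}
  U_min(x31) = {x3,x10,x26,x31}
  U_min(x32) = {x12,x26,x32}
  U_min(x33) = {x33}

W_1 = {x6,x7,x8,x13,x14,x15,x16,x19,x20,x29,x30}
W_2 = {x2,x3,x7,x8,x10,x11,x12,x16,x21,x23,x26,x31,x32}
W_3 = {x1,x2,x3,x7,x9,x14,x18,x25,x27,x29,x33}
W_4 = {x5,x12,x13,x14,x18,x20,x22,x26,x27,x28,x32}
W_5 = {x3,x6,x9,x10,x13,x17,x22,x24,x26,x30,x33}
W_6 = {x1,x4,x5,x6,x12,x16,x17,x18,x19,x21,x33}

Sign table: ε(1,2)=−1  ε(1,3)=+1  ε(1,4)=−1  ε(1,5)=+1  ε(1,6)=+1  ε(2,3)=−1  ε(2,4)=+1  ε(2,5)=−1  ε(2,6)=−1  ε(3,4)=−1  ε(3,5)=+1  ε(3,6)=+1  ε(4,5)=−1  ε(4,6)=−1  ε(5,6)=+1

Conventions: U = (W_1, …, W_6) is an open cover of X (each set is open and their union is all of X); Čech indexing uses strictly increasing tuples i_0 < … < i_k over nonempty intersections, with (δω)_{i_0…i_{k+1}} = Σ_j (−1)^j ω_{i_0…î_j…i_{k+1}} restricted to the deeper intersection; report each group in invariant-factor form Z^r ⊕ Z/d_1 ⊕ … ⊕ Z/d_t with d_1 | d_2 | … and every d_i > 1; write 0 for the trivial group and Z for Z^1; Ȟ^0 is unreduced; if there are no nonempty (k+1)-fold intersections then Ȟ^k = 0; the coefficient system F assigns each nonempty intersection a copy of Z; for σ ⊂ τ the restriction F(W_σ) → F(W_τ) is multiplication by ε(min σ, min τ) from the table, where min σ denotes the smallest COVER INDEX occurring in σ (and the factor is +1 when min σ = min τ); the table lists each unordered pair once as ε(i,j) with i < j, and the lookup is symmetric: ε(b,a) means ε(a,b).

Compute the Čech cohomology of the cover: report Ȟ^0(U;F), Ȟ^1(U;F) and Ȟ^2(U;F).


nerve simplices:
  W12={x7,x8,x16} W13={x7,x14,x29} W14={x13,x14,x20} W15={x6,x13,x30} W16={x6,x16,x19} W23={x2,x3,x7} W24={x12,x26,x32} W25={x3,x10,x26} W26={x12,x16,x21} W34={x14,x18,x27} W35={x3,x9,x33} W36={x1,x18,x33} W45={x13,x22,x26} W46={x5,x12,x18} W56={x6,x17,x33}
  W123={x7} W126={x16} W134={x14} W145={x13} W156={x6} W235={x3} W245={x26} W246={x12} W346={x18} W356={x33}
C dims 6,15,10; δ0: rk 5, SNF 1^5; δ1: rk 10, SNF 1^9·2
degree 0: 6−5−0 = 1 → Ȟ^0 ≅ Z
degree 1: 15−10−5 = 0 → Ȟ^1 ≅ 0
degree 2: 10−0−10 = 0 plus torsion [2] → Ȟ^2 ≅ Z/2

Ȟ^0 = Z, Ȟ^1 = 0 and Ȟ^2 = Z/2


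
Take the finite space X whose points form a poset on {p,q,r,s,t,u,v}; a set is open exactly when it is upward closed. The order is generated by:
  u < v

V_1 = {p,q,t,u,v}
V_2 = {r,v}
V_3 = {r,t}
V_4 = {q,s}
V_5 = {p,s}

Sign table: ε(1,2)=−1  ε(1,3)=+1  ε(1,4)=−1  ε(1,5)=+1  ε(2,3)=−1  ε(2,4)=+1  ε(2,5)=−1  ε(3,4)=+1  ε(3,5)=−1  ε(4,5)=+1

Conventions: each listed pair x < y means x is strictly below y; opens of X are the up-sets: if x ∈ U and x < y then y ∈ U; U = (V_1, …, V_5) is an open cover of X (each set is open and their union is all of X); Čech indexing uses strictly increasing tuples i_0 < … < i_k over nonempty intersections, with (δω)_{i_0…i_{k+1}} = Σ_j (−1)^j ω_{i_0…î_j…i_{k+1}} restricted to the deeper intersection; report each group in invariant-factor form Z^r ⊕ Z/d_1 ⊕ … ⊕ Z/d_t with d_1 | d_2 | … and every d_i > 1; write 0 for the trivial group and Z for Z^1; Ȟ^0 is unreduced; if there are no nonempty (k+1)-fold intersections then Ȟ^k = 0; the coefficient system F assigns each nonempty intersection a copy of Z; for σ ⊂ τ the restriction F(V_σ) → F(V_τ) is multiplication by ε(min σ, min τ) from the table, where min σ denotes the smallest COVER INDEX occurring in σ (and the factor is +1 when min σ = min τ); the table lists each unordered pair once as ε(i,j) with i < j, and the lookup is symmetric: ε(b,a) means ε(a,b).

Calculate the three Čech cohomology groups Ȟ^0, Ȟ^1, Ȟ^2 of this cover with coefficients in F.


nerve of the cover:
  V12={v} V13={t} V14={q} V15={p} V23={r} V45={s}
C dims 5,6; δ0: rk 5, SNF 1^4·2
Ȟ^0 = (5 − 5) − 0 = 0, so Ȟ^0 ≅ 0
Ȟ^1 = (6 − 0) − 5 = 1 plus torsion [2], so Ȟ^1 ≅ Z ⊕ Z/2
Ȟ^2 = (0 − 0) − 0 = 0, so Ȟ^2 ≅ 0

Ȟ^0(U;F) ≅ 0, Ȟ^1(U;F) ≅ Z ⊕ Z/2 and Ȟ^2(U;F) ≅ 0


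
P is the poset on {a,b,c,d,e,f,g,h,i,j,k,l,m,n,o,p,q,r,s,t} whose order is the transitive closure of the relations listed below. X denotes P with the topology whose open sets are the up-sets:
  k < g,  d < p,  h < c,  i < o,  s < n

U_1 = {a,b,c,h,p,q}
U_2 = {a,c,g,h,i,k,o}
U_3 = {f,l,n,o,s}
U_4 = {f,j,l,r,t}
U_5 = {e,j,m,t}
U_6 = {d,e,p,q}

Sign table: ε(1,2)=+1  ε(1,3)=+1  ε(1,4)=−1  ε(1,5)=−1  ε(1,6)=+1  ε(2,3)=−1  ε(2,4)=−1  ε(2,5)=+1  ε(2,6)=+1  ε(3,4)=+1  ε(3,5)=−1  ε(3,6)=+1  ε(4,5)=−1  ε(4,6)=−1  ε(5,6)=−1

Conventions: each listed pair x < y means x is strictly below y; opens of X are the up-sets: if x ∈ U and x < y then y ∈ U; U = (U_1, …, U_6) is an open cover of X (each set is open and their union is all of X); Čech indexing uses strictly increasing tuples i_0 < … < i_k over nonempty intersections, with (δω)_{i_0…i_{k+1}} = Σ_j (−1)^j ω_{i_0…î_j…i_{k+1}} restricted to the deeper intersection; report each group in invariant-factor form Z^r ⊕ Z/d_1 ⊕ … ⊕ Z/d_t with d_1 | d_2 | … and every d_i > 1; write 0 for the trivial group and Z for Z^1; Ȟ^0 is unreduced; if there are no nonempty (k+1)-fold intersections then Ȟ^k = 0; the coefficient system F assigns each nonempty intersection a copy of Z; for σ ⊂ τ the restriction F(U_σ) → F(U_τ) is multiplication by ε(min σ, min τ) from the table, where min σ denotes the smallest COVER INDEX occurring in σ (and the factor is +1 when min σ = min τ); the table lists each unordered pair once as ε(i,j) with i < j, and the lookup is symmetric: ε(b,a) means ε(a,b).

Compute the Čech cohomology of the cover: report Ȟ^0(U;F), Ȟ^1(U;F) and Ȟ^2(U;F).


nerve simplices:
  U12={a,c,h} U16={p,q} U23={o} U34={f,l} U45={j,t} U56={e}
C dims 6,6; δ0: rk 6, SNF 1^5·2
degree 0: 6−6−0 = 0 → Ȟ^0 ≅ 0
degree 1: 6−0−6 = 0 plus torsion [2] → Ȟ^1 ≅ Z/2
degree 2: 0−0−0 = 0 → Ȟ^2 ≅ 0

Ȟ^0(U;F) ≅ 0, Ȟ^1(U;F) ≅ Z/2 and Ȟ^2(U;F) ≅ 0


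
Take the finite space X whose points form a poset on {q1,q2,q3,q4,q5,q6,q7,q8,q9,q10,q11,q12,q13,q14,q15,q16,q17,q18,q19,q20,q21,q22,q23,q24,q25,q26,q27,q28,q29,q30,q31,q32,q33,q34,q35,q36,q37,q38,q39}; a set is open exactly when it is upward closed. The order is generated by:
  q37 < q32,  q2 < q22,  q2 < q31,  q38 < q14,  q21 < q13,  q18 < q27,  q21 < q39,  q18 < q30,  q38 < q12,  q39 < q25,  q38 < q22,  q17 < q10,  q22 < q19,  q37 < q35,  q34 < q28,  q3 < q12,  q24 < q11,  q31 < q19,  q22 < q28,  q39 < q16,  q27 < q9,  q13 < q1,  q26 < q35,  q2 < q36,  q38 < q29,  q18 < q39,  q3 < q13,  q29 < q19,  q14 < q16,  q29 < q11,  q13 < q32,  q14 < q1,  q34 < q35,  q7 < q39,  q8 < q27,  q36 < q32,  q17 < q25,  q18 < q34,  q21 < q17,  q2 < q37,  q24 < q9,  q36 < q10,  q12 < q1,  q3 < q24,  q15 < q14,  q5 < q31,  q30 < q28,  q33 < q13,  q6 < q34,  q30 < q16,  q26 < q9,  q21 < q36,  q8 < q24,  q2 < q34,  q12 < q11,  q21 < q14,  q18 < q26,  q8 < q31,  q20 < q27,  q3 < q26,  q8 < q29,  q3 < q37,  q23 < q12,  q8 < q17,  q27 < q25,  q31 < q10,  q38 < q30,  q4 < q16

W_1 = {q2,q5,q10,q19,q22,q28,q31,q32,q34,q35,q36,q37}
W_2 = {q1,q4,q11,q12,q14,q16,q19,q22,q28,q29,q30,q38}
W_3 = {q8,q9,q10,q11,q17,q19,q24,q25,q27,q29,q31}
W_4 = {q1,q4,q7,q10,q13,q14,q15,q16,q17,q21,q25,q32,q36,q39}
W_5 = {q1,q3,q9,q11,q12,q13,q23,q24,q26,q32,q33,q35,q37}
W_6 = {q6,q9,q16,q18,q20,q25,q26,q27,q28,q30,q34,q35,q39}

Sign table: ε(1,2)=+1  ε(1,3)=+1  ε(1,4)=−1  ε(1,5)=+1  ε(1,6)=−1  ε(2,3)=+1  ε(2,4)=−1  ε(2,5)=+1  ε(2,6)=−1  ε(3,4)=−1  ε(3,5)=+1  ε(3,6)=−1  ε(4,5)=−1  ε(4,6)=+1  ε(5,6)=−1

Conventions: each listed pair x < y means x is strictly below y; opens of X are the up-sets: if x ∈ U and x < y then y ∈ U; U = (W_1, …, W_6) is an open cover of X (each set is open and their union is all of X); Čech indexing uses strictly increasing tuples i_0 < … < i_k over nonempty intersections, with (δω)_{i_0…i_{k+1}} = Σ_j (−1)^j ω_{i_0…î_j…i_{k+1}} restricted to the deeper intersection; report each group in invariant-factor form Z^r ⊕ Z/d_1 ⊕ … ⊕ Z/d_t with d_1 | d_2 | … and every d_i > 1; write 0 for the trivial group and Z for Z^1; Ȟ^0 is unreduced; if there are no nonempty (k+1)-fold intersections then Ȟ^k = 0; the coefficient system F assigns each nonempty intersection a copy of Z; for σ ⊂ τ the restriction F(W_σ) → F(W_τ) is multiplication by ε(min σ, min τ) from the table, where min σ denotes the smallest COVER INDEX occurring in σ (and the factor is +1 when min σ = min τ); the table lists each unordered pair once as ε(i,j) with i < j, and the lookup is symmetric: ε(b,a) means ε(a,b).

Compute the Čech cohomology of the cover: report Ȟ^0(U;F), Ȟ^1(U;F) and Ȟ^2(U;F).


Ȟ^0 ≅ Z, Ȟ^1 ≅ 0, Ȟ^2 ≅ Z/2

nerve of the cover:
  W12={q19,q22,q28} W13={q10,q19,q31} W14={q10,q32,q36} W15={q32,q35,q37} W16={q28,q34,q35} W23={q11,q19,q29} W24={q1,q4,q14,q16} W25={q1,q11,q12} W26={q16,q28,q30} W34={q10,q17,q25} W35={q9,q11,q24} W36={q9,q25,q27} W45={q1,q13,q32} W46={q16,q25,q39} W56={q9,q26,q35}
  W123={q19} W126={q28} W134={q10} W145={q32} W156={q35} W235={q11} W245={q1} W246={q16} W346={q25} W356={q9}
C dims 6,15,10; δ0: rk 5, SNF 1^5; δ1: rk 10, SNF 1^9·2
Ȟ^0 = (6 − 5) − 0 = 1, so Ȟ^0 ≅ Z
Ȟ^1 = (15 − 10) − 5 = 0, so Ȟ^1 ≅ 0
Ȟ^2 = (10 − 0) − 10 = 0 plus torsion [2], so Ȟ^2 ≅ Z/2


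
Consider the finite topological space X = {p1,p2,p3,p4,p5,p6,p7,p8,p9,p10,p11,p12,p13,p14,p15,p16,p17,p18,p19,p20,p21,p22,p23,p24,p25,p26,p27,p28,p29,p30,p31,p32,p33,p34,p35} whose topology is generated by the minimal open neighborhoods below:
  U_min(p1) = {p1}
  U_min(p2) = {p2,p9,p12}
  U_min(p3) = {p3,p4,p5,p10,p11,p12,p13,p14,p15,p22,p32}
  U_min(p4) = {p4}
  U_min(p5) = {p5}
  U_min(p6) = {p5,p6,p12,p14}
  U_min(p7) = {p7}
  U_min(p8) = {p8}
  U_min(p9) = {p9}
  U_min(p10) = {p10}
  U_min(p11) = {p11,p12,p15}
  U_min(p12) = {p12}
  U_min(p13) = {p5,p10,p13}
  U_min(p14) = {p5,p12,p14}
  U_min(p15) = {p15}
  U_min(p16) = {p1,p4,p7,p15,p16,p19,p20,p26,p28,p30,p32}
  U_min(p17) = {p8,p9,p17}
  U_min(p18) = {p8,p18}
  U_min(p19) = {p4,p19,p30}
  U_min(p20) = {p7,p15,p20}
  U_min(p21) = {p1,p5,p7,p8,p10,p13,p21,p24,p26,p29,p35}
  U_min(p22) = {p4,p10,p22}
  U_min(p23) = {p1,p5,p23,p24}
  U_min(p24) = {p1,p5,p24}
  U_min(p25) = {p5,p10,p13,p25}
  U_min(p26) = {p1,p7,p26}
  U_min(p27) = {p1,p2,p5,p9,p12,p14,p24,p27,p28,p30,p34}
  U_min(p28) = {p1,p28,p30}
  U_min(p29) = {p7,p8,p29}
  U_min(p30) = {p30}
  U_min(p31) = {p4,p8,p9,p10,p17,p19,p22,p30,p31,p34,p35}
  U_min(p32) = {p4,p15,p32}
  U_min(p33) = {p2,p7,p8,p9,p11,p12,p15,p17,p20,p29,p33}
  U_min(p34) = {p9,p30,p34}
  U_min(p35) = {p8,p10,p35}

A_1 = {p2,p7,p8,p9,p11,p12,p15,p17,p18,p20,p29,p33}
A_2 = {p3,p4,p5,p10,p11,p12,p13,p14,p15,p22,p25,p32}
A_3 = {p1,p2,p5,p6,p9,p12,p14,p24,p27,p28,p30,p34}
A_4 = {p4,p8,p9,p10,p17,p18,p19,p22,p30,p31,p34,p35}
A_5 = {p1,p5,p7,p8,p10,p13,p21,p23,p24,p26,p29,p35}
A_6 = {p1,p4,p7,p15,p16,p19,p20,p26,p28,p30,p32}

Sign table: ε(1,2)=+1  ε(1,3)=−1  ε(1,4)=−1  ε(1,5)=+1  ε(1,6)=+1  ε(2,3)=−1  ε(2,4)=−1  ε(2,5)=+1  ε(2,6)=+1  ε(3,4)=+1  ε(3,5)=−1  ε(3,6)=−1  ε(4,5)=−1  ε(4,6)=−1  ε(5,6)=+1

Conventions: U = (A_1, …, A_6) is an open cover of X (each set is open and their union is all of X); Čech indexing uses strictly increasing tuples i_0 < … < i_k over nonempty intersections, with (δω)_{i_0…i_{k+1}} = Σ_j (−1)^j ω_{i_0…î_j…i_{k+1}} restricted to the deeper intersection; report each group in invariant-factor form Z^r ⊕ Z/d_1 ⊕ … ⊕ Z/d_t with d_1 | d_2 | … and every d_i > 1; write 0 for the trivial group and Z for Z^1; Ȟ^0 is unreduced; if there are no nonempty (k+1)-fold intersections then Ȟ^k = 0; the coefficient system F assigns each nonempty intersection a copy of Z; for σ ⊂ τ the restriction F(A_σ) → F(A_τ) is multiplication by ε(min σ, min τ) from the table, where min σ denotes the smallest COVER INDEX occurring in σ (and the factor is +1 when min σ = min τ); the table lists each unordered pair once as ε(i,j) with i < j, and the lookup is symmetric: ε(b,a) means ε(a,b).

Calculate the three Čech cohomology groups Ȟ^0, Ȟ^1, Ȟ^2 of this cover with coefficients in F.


Ȟ^0 ≅ Z; Ȟ^1 ≅ 0; Ȟ^2 ≅ Z/2

intersection data:
  A12={p11,p12,p15} A13={p2,p9,p12} A14={p8,p9,p17,p18} A15={p7,p8,p29} A16={p7,p15,p20} A23={p5,p12,p14} A24={p4,p10,p22} A25={p5,p10,p13} A26={p4,p15,p32} A34={p9,p30,p34} A35={p1,p5,p24} A36={p1,p28,p30} A45={p8,p10,p35} A46={p4,p19,p30} A56={p1,p7,p26}
  A123={p12} A126={p15} A134={p9} A145={p8} A156={p7} A235={p5} A245={p10} A246={p4} A346={p30} A356={p1}
C dims 6,15,10; δ0: rk 5, SNF 1^5; δ1: rk 10, SNF 1^9·2
Ȟ^0 = (6 − 5) − 0 = 1, so Ȟ^0 ≅ Z
Ȟ^1 = (15 − 10) − 5 = 0, so Ȟ^1 ≅ 0
Ȟ^2 = (10 − 0) − 10 = 0 plus torsion [2], so Ȟ^2 ≅ Z/2


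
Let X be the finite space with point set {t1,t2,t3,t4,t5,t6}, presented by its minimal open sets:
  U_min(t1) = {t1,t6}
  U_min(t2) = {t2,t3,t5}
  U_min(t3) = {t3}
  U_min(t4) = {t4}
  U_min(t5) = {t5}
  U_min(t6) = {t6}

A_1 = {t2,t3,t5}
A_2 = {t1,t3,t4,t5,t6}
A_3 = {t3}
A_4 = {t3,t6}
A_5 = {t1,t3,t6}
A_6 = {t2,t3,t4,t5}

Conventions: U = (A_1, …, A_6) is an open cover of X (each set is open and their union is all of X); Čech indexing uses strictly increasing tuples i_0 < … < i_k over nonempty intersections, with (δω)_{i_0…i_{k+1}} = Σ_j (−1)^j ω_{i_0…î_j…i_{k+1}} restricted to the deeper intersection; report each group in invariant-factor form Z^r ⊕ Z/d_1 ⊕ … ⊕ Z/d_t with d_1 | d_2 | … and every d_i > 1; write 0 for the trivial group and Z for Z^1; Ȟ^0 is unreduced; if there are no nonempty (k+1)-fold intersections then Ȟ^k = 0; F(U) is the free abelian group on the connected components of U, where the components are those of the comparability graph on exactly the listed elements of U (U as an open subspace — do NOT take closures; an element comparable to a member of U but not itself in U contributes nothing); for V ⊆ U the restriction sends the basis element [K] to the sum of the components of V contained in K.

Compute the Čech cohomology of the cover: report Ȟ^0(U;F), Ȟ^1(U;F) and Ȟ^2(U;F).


Ȟ^0(U;F) ≅ Z^3,  Ȟ^1(U;F) ≅ 0,  Ȟ^2(U;F) ≅ 0

nerve simplices:
  A12={t3,t5} A13={t3} A14={t3} A15={t3} A16={t2,t3,t5} A23={t3} A24={t3,t6} A25={t1,t3,t6} A26={t3,t4,t5} A34={t3} A35={t3} A36={t3} A45={t3,t6} A46={t3} A56={t3}
  A123={t3} A124={t3} A125={t3} A126={t3,t5} A134={t3} A135={t3} A136={t3} A145={t3} A146={t3} A156={t3} A234={t3} A235={t3} A236={t3} A245={t3,t6} A246={t3} A256={t3} A345={t3} A346={t3} A356={t3} A456={t3}
  A1234={t3} A1235={t3} A1236={t3} A1245={t3} A1246={t3} A1256={t3} A1345={t3} A1346={t3} A1356={t3} A1456={t3} A2345={t3} A2346={t3} A2356={t3} A2456={t3} A3456={t3}
  A12345={t3} A12346={t3} A12356={t3} A12456={t3} A13456={t3} A23456={t3}
  A123456={t3}
components per intersection:
  A1: {t2,t3,t5}
  A2: {t1,t6} {t3} {t4} {t5}
  A3: {t3}
  A4: {t3} {t6}
  A5: {t1,t6} {t3}
  A6: {t2,t3,t5} {t4}
  A12: {t3} {t5}
  A13: {t3}
  A14: {t3}
  A15: {t3}
  A16: {t2,t3,t5}
  A23: {t3}
  A24: {t3} {t6}
  A25: {t1,t6} {t3}
  A26: {t3} {t4} {t5}
  A34: {t3}
  A35: {t3}
  A36: {t3}
  A45: {t3} {t6}
  A46: {t3}
  A56: {t3}
  A123: {t3}
  A124: {t3}
  A125: {t3}
  A126: {t3} {t5}
  A134: {t3}
  A135: {t3}
  A136: {t3}
  A145: {t3}
  A146: {t3}
  A156: {t3}
  A234: {t3}
  A235: {t3}
  A236: {t3}
  A245: {t3} {t6}
  A246: {t3}
  A256: {t3}
  A345: {t3}
  A346: {t3}
  A356: {t3}
  A456: {t3}
  A1234: {t3}
  A1235: {t3}
  A1236: {t3}
  A1245: {t3}
  A1246: {t3}
  A1256: {t3}
  A1345: {t3}
  A1346: {t3}
  A1356: {t3}
  A1456: {t3}
  A2345: {t3}
  A2346: {t3}
  A2356: {t3}
  A2456: {t3}
  A3456: {t3}
  A12345: {t3}
  A12346: {t3}
  A12356: {t3}
  A12456: {t3}
  A13456: {t3}
  A23456: {t3}
  A123456: {t3}
C dims 12,21,22,15; δ0: rk 9, SNF 1^9; δ1: rk 12, SNF 1^12; δ2: rk 10, SNF 1^10
degree 0: 12−9−0 = 3 → Ȟ^0 ≅ Z^3
degree 1: 21−12−9 = 0 → Ȟ^1 ≅ 0
degree 2: 22−10−12 = 0 → Ȟ^2 ≅ 0


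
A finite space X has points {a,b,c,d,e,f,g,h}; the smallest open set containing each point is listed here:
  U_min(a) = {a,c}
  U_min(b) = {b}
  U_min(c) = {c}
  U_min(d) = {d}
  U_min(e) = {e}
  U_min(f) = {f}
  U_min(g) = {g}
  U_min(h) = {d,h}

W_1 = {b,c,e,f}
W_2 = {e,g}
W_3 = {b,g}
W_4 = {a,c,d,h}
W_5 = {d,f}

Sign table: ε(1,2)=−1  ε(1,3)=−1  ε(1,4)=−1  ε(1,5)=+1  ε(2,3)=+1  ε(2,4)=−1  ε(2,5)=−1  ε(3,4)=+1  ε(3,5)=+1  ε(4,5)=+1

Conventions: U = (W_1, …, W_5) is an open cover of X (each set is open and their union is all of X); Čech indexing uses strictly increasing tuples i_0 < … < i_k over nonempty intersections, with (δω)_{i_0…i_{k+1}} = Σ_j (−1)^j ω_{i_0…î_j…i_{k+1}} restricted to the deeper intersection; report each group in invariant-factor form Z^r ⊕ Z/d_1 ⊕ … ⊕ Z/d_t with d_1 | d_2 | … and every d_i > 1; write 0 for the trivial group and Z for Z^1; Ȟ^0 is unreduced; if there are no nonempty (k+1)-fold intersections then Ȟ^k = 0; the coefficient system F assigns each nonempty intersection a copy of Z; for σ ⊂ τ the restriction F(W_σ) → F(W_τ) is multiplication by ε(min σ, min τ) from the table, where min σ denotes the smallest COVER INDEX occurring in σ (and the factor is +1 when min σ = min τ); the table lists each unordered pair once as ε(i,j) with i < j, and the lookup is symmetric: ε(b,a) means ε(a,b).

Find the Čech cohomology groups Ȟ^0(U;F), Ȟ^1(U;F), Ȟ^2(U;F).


Ȟ^0(U;F) ≅ 0, Ȟ^1(U;F) ≅ Z ⊕ Z/2, Ȟ^2(U;F) ≅ 0

intersection data:
  W12={e} W13={b} W14={c} W15={f} W23={g} W45={d}
C dims 5,6; δ0: rk 5, SNF 1^4·2
Ȟ^0 = (5 − 5) − 0 = 0, so Ȟ^0 ≅ 0
Ȟ^1 = (6 − 0) − 5 = 1 plus torsion [2], so Ȟ^1 ≅ Z ⊕ Z/2
Ȟ^2 = (0 − 0) − 0 = 0, so Ȟ^2 ≅ 0


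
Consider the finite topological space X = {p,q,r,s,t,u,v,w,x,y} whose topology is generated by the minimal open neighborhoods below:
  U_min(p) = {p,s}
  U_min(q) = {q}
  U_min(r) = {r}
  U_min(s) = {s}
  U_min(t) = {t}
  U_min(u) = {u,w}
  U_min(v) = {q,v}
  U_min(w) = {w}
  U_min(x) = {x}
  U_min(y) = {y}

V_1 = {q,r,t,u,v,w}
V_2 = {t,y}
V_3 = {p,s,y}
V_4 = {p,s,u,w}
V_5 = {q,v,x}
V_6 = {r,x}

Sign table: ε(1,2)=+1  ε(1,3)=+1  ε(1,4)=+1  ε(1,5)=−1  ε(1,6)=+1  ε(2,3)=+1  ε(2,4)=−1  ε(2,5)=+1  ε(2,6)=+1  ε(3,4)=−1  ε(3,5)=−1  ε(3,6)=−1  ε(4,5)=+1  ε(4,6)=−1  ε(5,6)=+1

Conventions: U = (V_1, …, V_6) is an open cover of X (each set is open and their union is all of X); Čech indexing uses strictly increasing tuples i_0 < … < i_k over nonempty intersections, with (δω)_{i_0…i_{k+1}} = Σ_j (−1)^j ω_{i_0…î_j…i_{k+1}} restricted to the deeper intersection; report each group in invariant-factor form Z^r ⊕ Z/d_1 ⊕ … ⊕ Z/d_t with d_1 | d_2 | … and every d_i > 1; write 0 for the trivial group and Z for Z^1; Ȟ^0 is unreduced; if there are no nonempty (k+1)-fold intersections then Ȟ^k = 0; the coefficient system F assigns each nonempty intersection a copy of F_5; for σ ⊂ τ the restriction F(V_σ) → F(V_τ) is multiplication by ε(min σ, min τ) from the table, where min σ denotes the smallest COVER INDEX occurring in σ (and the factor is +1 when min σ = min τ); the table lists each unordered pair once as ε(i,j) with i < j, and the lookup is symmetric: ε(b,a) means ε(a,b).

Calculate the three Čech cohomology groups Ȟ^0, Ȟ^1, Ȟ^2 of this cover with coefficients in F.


nerve of the cover:
  V12={t} V14={u,w} V15={q,v} V16={r} V23={y} V34={p,s} V56={x}
C dims 6,7; δ0: rk_F5 6
Ȟ^0 = (6 − 6) − 0 = 0, so Ȟ^0 ≅ 0
Ȟ^1 = (7 − 0) − 6 = 1, so Ȟ^1 ≅ Z/5
Ȟ^2 = (0 − 0) − 0 = 0, so Ȟ^2 ≅ 0

Ȟ^0(U;F) ≅ 0,  Ȟ^1(U;F) ≅ Z/5,  Ȟ^2(U;F) ≅ 0


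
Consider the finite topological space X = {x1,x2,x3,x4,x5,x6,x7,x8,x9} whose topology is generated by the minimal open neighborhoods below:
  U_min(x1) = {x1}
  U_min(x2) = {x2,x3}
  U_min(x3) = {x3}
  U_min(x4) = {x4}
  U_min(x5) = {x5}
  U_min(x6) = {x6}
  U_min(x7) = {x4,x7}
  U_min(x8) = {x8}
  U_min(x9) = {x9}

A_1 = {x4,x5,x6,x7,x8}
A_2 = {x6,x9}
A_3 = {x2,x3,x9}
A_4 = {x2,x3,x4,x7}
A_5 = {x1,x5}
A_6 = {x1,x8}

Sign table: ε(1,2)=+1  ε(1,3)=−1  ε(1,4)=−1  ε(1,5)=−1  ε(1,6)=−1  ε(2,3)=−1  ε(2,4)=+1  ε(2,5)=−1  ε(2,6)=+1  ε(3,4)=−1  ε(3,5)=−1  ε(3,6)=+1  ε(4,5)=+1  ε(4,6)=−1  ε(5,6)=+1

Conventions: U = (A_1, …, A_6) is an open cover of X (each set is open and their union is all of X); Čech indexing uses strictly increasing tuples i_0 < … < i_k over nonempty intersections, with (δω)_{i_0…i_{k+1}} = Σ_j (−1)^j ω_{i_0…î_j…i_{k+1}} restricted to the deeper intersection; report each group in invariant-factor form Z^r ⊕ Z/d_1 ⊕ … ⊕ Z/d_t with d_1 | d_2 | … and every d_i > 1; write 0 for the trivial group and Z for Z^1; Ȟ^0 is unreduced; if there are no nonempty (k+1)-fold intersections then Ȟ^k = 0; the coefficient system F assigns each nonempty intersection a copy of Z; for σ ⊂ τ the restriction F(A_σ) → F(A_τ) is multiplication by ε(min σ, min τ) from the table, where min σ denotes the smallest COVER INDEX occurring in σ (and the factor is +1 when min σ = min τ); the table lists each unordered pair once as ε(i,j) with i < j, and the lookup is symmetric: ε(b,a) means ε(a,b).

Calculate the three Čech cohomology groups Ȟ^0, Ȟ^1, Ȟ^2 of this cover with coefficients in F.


Ȟ^0 = 0, Ȟ^1 = Z ⊕ Z/2, Ȟ^2 = 0

cover nerve:
  A12={x6} A14={x4,x7} A15={x5} A16={x8} A23={x9} A34={x2,x3} A56={x1}
C dims 6,7; δ0: rk 6, SNF 1^5·2
Ȟ^0: (6−6)−0=0 ⇒ 0
Ȟ^1: (7−0)−6=1 plus torsion [2] ⇒ Z ⊕ Z/2
Ȟ^2: (0−0)−0=0 ⇒ 0


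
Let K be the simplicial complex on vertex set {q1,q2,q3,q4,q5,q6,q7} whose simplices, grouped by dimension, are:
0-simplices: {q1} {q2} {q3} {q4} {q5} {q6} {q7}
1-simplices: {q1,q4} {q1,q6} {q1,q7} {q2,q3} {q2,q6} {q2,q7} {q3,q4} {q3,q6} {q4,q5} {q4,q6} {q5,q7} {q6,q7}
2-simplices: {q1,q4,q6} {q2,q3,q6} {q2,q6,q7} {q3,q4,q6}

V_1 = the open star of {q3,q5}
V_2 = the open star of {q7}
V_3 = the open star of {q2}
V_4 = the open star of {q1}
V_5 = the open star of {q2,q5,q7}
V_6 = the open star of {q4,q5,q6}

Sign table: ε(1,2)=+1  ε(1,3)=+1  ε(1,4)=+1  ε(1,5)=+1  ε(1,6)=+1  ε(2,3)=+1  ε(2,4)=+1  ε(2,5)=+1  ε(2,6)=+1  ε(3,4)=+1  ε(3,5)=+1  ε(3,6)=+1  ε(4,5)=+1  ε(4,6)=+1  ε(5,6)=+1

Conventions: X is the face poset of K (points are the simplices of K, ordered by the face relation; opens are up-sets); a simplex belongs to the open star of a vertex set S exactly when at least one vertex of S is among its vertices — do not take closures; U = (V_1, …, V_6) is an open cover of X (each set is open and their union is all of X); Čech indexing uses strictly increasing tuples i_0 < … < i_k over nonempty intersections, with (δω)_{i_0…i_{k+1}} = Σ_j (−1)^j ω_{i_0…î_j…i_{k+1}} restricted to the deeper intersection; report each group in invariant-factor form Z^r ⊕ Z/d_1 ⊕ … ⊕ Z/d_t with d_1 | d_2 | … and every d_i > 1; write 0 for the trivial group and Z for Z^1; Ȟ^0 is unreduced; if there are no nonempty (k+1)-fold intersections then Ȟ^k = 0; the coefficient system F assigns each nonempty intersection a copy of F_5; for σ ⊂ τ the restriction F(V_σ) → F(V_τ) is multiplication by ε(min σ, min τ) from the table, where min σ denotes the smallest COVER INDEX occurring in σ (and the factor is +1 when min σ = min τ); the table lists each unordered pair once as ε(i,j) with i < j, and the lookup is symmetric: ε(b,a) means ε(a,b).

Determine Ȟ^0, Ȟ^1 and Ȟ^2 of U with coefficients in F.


nerve simplices:
  V1={{q3},{q5},{q2,q3},{q3,q4},{q3,q6},{q4,q5},{q5,q7},{q2,q3,q6},{q3,q4,q6}} V2={{q7},{q1,q7},{q2,q7},{q5,q7},{q6,q7},{q2,q6,q7}} V3={{q2},{q2,q3},{q2,q6},{q2,q7},{q2,q3,q6},{q2,q6,q7}} V4={{q1},{q1,q4},{q1,q6},{q1,q7},{q1,q4,q6}} V5={{q2},{q5},{q7},{q1,q7},{q2,q3},{q2,q6},{q2,q7},{q4,q5},{q5,q7},{q6,q7},{q2,q3,q6},{q2,q6,q7}} V6={{q4},{q5},{q6},{q1,q4},{q1,q6},{q2,q6},{q3,q4},{q3,q6},{q4,q5},{q4,q6},{q5,q7},{q6,q7},{q1,q4,q6},{q2,q3,q6},{q2,q6,q7},{q3,q4,q6}}
  V12={{q5,q7}} V13={{q2,q3},{q2,q3,q6}} V15={{q5},{q2,q3},{q4,q5},{q5,q7},{q2,q3,q6}} V16={{q5},{q3,q4},{q3,q6},{q4,q5},{q5,q7},{q2,q3,q6},{q3,q4,q6}} V23={{q2,q7},{q2,q6,q7}} V24={{q1,q7}} V25={{q7},{q1,q7},{q2,q7},{q5,q7},{q6,q7},{q2,q6,q7}} V26={{q5,q7},{q6,q7},{q2,q6,q7}} V35={{q2},{q2,q3},{q2,q6},{q2,q7},{q2,q3,q6},{q2,q6,q7}} V36={{q2,q6},{q2,q3,q6},{q2,q6,q7}} V45={{q1,q7}} V46={{q1,q4},{q1,q6},{q1,q4,q6}} V56={{q5},{q2,q6},{q4,q5},{q5,q7},{q6,q7},{q2,q3,q6},{q2,q6,q7}}
  V125={{q5,q7}} V126={{q5,q7}} V135={{q2,q3},{q2,q3,q6}} V136={{q2,q3,q6}} V156={{q5},{q4,q5},{q5,q7},{q2,q3,q6}} V235={{q2,q7},{q2,q6,q7}} V236={{q2,q6,q7}} V245={{q1,q7}} V256={{q5,q7},{q6,q7},{q2,q6,q7}} V356={{q2,q6},{q2,q3,q6},{q2,q6,q7}}
  V1256={{q5,q7}} V1356={{q2,q3,q6}} V2356={{q2,q6,q7}}
C dims 6,13,10,3; δ0: rk_F5 5; δ1: rk_F5 7; δ2: rk_F5 3
degree 0: 6−5−0 = 1 → Ȟ^0 ≅ Z/5
degree 1: 13−7−5 = 1 → Ȟ^1 ≅ Z/5
degree 2: 10−3−7 = 0 → Ȟ^2 ≅ 0

Ȟ^0 = Z/5, Ȟ^1 = Z/5 and Ȟ^2 = 0


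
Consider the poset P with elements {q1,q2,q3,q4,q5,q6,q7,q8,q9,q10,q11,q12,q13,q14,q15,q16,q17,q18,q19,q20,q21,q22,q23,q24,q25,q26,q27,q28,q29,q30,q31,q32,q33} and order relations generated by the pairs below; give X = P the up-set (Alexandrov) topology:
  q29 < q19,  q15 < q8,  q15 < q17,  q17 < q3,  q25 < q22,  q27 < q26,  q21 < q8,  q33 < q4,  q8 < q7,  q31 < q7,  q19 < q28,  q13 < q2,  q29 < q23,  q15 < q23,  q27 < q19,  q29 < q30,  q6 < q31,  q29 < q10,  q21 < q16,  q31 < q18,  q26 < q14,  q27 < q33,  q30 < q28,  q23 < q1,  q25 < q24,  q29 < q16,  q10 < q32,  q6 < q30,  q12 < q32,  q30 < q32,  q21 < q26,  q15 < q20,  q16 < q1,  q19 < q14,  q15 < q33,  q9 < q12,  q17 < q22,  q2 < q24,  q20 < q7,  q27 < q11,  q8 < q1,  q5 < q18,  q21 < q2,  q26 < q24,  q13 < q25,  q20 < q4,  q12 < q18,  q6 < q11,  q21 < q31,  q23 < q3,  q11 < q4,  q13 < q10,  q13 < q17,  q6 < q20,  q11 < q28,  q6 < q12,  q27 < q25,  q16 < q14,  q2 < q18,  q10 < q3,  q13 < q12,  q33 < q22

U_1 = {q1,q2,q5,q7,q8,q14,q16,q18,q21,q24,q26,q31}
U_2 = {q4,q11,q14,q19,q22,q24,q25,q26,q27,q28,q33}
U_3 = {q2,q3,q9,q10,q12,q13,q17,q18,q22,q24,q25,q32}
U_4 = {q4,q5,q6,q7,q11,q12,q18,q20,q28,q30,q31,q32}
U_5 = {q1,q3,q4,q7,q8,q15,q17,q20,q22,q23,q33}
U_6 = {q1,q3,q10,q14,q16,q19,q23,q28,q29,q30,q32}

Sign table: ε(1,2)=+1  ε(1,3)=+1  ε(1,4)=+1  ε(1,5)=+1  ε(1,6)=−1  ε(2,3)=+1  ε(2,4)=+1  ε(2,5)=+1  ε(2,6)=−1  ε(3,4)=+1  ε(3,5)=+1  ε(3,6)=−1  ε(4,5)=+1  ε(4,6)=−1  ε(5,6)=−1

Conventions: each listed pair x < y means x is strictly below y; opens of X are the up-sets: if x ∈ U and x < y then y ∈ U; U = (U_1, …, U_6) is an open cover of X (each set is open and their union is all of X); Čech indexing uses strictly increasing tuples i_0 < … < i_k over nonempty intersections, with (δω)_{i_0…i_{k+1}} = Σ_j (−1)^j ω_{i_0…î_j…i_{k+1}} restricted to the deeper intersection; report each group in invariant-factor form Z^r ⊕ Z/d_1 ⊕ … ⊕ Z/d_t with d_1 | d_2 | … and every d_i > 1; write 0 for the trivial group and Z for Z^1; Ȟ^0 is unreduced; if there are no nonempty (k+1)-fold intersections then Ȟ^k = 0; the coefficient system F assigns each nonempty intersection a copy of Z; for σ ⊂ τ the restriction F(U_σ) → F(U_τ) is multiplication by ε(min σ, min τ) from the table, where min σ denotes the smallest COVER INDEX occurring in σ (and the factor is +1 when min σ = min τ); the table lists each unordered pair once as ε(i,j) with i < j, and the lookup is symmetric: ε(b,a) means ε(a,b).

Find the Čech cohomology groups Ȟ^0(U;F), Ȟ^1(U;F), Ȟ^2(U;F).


nonempty intersections:
  U12={q14,q24,q26} U13={q2,q18,q24} U14={q5,q7,q18,q31} U15={q1,q7,q8} U16={q1,q14,q16} U23={q22,q24,q25} U24={q4,q11,q28} U25={q4,q22,q33} U26={q14,q19,q28} U34={q12,q18,q32} U35={q3,q17,q22} U36={q3,q10,q32} U45={q4,q7,q20} U46={q28,q30,q32} U56={q1,q3,q23}
  U123={q24} U126={q14} U134={q18} U145={q7} U156={q1} U235={q22} U245={q4} U246={q28} U346={q32} U356={q3}
C dims 6,15,10; δ0: rk 5, SNF 1^5; δ1: rk 10, SNF 1^9·2
Ȟ^0: (6−5)−0=1 ⇒ Z
Ȟ^1: (15−10)−5=0 ⇒ 0
Ȟ^2: (10−0)−10=0 plus torsion [2] ⇒ Z/2

Ȟ^0(U;F) ≅ Z, Ȟ^1(U;F) ≅ 0, Ȟ^2(U;F) ≅ Z/2


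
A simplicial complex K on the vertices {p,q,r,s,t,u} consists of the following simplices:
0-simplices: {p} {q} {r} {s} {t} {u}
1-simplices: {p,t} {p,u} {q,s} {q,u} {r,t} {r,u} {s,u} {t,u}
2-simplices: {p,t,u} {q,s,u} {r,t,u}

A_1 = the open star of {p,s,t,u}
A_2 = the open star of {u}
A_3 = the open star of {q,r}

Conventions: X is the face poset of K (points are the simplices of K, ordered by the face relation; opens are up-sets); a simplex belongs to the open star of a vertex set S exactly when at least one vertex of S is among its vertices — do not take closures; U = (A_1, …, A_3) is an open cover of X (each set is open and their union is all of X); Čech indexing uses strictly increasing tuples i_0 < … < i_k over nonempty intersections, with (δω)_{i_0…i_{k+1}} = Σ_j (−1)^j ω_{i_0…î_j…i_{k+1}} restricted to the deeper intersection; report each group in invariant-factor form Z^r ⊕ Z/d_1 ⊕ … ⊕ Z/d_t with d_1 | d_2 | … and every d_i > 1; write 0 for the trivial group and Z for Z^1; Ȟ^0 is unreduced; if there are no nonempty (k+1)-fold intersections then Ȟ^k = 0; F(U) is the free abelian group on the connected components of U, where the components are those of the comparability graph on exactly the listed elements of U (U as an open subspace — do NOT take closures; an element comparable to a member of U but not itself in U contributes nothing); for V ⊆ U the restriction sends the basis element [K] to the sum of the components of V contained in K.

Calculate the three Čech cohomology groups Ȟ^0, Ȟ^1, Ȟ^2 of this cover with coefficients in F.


Ȟ^0 = Z, Ȟ^1 = 0, Ȟ^2 = 0

nerve simplices:
  A1={{p},{s},{t},{u},{p,t},{p,u},{q,s},{q,u},{r,t},{r,u},{s,u},{t,u},{p,t,u},{q,s,u},{r,t,u}} A2={{u},{p,u},{q,u},{r,u},{s,u},{t,u},{p,t,u},{q,s,u},{r,t,u}} A3={{q},{r},{q,s},{q,u},{r,t},{r,u},{q,s,u},{r,t,u}}
  A12={{u},{p,u},{q,u},{r,u},{s,u},{t,u},{p,t,u},{q,s,u},{r,t,u}} A13={{q,s},{q,u},{r,t},{r,u},{q,s,u},{r,t,u}} A23={{q,u},{r,u},{q,s,u},{r,t,u}}
  A123={{q,u},{r,u},{q,s,u},{r,t,u}}
components per intersection:
  A1: {{p},{s},{t},{u},{p,t},{p,u},{q,s},{q,u},{r,t},{r,u},{s,u},{t,u},{p,t,u},{q,s,u},{r,t,u}}
  A2: {{u},{p,u},{q,u},{r,u},{s,u},{t,u},{p,t,u},{q,s,u},{r,t,u}}
  A3: {{q},{q,s},{q,u},{q,s,u}} {{r},{r,t},{r,u},{r,t,u}}
  A12: {{u},{p,u},{q,u},{r,u},{s,u},{t,u},{p,t,u},{q,s,u},{r,t,u}}
  A13: {{q,s},{q,u},{q,s,u}} {{r,t},{r,u},{r,t,u}}
  A23: {{q,u},{q,s,u}} {{r,u},{r,t,u}}
  A123: {{q,u},{q,s,u}} {{r,u},{r,t,u}}
C dims 4,5,2; δ0: rk 3, SNF 1^3; δ1: rk 2, SNF 1^2
degree 0: 4−3−0 = 1 → Ȟ^0 ≅ Z
degree 1: 5−2−3 = 0 → Ȟ^1 ≅ 0
degree 2: 2−0−2 = 0 → Ȟ^2 ≅ 0
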